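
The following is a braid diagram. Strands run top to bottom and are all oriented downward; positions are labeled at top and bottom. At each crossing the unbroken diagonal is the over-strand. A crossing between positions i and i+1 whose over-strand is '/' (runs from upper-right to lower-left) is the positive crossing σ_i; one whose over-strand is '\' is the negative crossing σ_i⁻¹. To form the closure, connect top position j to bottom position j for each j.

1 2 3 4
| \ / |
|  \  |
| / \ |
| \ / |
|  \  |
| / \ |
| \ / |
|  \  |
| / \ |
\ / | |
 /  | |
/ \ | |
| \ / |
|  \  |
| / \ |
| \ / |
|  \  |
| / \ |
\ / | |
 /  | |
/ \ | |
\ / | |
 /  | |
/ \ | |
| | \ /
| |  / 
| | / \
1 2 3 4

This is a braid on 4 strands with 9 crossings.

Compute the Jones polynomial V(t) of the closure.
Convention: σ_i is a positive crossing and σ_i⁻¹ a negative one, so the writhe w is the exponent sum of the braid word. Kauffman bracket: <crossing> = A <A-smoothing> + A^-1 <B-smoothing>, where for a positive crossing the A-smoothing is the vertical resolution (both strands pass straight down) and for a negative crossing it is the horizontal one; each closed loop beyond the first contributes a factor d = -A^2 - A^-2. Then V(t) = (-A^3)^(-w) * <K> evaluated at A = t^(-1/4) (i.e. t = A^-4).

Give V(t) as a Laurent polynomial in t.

-t^2 + 2*t - 3 + 5*t^-1 - 4*t^-2 + 5*t^-3 - 4*t^-4 + 2*t^-5 - t^-6

Derivation:
Reading the diagram top to bottom ('/'-over between positions i,i+1 = s_i, '\'-over = s_i^-1): braid word = s2^-1 s2^-1 s2^-1 s1 s2^-1 s2^-1 s1 s1 s3.
The presented braid s2^-1 s2^-1 s2^-1 s1 s2^-1 s2^-1 s1 s1 s3 on 4 strands reduces by inverse Markov moves (closure unchanged at each step):
  Destabilize: the word has the form β·s3 where s3 occurs only as the final letter (β ∈ B_3); drop it and the last strand → 3 strands.
Reduced to β = s2^-1 s2^-1 s2^-1 s1 s2^-1 s2^-1 s1 s1 on 3 strands, 8 crossings.
Compute on β:
Braid: s2^-1 s2^-1 s2^-1 s1 s2^-1 s2^-1 s1 s1 on 3 strands, 8 crossings.
Writhe w = (#positive) - (#negative) = 3 - 5 = -2.
Enumerate smoothing states for the bracket polynomial. There are 2^8 = 256 states.
For each crossing: s=0 is the vertical smoothing, s=1 horizontal. Crossing k contributes A^(sign_k * (1 - 2*s_k)); loop factor d = -A^2 - A^-2.
Tabulate the states by total A-exponent and number of loops L (A-exp: L × count):
  A^8: L=6 ×1
  A^6: L=5 ×8
  A^4: L=4 ×27, L=6 ×1
  A^2: L=3 ×50, L=5 ×6
  A^0: L=2 ×53, L=4 ×17
  A^-2: L=1 ×27, L=3 ×28, L=5 ×1
  A^-4: L=2 ×24, L=4 ×4
  A^-6: L=3 ×8
  A^-8: L=4 ×1
Each group contributes A^e * Σ count * d^(L-1):
Powers of d = -A^2 - A^-2: d^2 = A^4 + 2 + A^-4; d^3 = -A^6 - 3*A^2 - 3*A^-2 - A^-6; d^4 = A^8 + 4*A^4 + 6 + 4*A^-4 + A^-8; d^5 = -A^10 - 5*A^6 - 10*A^2 - 10*A^-2 - 5*A^-6 - A^-10.
  A^8 * (d^5) = -A^18 - 5*A^14 - 10*A^10 - 10*A^6 - 5*A^2 - A^-2
  A^6 * (8*d^4) = 8*A^14 + 32*A^10 + 48*A^6 + 32*A^2 + 8*A^-2
  A^4 * (27*d^3 + d^5) = -A^14 - 32*A^10 - 91*A^6 - 91*A^2 - 32*A^-2 - A^-6
  A^2 * (50*d^2 + 6*d^4) = 6*A^10 + 74*A^6 + 136*A^2 + 74*A^-2 + 6*A^-6
  A^0 * (53*d + 17*d^3) = -17*A^6 - 104*A^2 - 104*A^-2 - 17*A^-6
  A^-2 * (27 + 28*d^2 + d^4) = A^6 + 32*A^2 + 89*A^-2 + 32*A^-6 + A^-10
  A^-4 * (24*d + 4*d^3) = -4*A^2 - 36*A^-2 - 36*A^-6 - 4*A^-10
  A^-6 * (8*d^2) = 8*A^-2 + 16*A^-6 + 8*A^-10
  A^-8 * (d^3) = -A^-2 - 3*A^-6 - 3*A^-10 - A^-14
Summing the groups: <K> = -A^18 + 2*A^14 - 4*A^10 + 5*A^6 - 4*A^2 + 5*A^-2 - 3*A^-6 + 2*A^-10 - A^-14
Normalise by the writhe: (-A^3)^(-w) = (-A^3)^(2) = A^6, so f(A) = A^6 * <K> = -A^24 + 2*A^20 - 4*A^16 + 5*A^12 - 4*A^8 + 5*A^4 - 3 + 2*A^-4 - A^-8.
Substitute A = t^(-1/4), i.e. A^e → t^(-e/4): V(t) = -t^2 + 2*t - 3 + 5*t^-1 - 4*t^-2 + 5*t^-3 - 4*t^-4 + 2*t^-5 - t^-6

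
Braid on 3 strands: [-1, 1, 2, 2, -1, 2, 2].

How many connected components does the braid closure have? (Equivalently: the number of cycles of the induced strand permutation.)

Track the strand permutation on 3 strands, starting from identity.
  step 1: s1^-1 swaps positions 1,2 -> [2 1 3]
  step 2: s1 swaps positions 1,2 -> [1 2 3]
  step 3: s2 swaps positions 2,3 -> [1 3 2]
  step 4: s2 swaps positions 2,3 -> [1 2 3]
  step 5: s1^-1 swaps positions 1,2 -> [2 1 3]
  step 6: s2 swaps positions 2,3 -> [2 3 1]
  step 7: s2 swaps positions 2,3 -> [2 1 3]
Final permutation (position -> original strand): [2 1 3]
Closure components = cycle count of this permutation = 2.

Answer: 2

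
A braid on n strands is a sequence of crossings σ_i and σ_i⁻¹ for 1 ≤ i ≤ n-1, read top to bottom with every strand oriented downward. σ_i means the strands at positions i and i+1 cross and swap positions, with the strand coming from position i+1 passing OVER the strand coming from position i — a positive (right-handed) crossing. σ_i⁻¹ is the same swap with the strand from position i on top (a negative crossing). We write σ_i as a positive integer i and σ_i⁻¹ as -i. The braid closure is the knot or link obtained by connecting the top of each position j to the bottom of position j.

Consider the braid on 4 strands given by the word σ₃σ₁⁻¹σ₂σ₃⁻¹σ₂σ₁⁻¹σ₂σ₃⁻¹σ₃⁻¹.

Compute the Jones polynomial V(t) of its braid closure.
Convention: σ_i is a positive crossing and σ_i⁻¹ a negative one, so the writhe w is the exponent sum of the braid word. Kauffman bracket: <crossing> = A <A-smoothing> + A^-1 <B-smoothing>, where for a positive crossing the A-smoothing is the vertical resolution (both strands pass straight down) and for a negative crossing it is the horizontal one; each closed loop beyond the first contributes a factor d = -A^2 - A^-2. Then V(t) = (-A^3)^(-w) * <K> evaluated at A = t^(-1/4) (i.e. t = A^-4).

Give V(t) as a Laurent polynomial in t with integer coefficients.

The presented braid s3 s1^-1 s2 s3^-1 s2 s1^-1 s2 s3^-1 s3^-1 on 4 strands reduces by inverse Markov moves (closure unchanged at each step):
  Deconjugate: the word is γ·β·γ⁻¹ with γ = s3 (prefix) and γ⁻¹ = s3^-1 (suffix); strip both.
Reduced to β = s1^-1 s2 s3^-1 s2 s1^-1 s2 s3^-1 on 4 strands, 7 crossings.
Compute on β:
Braid: s1^-1 s2 s3^-1 s2 s1^-1 s2 s3^-1 on 4 strands, 7 crossings.
Writhe w = (#positive) - (#negative) = 3 - 4 = -1.
Enumerate smoothing states for the bracket polynomial. There are 2^7 = 128 states.
For each crossing: s=0 is the vertical smoothing, s=1 horizontal. Crossing k contributes A^(sign_k * (1 - 2*s_k)); loop factor d = -A^2 - A^-2.
Tabulate the states by total A-exponent and number of loops L (A-exp: L × count):
  A^7: L=4 ×1
  A^5: L=3 ×7
  A^3: L=2 ×19, L=4 ×2
  A^1: L=1 ×21, L=3 ×14
  A^-1: L=2 ×32, L=4 ×3
  A^-3: L=3 ×21
  A^-5: L=4 ×7
  A^-7: L=5 ×1
Each group contributes A^e * Σ count * d^(L-1):
Powers of d = -A^2 - A^-2: d^2 = A^4 + 2 + A^-4; d^3 = -A^6 - 3*A^2 - 3*A^-2 - A^-6; d^4 = A^8 + 4*A^4 + 6 + 4*A^-4 + A^-8.
  A^7 * (d^3) = -A^13 - 3*A^9 - 3*A^5 - A
  A^5 * (7*d^2) = 7*A^9 + 14*A^5 + 7*A
  A^3 * (19*d + 2*d^3) = -2*A^9 - 25*A^5 - 25*A - 2*A^-3
  A^1 * (21 + 14*d^2) = 14*A^5 + 49*A + 14*A^-3
  A^-1 * (32*d + 3*d^3) = -3*A^5 - 41*A - 41*A^-3 - 3*A^-7
  A^-3 * (21*d^2) = 21*A + 42*A^-3 + 21*A^-7
  A^-5 * (7*d^3) = -7*A - 21*A^-3 - 21*A^-7 - 7*A^-11
  A^-7 * (d^4) = A + 4*A^-3 + 6*A^-7 + 4*A^-11 + A^-15
Summing the groups: <K> = -A^13 + 2*A^9 - 3*A^5 + 4*A - 4*A^-3 + 3*A^-7 - 3*A^-11 + A^-15
Normalise by the writhe: (-A^3)^(-w) = (-A^3)^(1) = -A^3, so f(A) = -A^3 * <K> = A^16 - 2*A^12 + 3*A^8 - 4*A^4 + 4 - 3*A^-4 + 3*A^-8 - A^-12.
Substitute A = t^(-1/4), i.e. A^e → t^(-e/4): V(t) = -t^3 + 3*t^2 - 3*t + 4 - 4*t^-1 + 3*t^-2 - 2*t^-3 + t^-4

Answer: -t^3 + 3*t^2 - 3*t + 4 - 4*t^-1 + 3*t^-2 - 2*t^-3 + t^-4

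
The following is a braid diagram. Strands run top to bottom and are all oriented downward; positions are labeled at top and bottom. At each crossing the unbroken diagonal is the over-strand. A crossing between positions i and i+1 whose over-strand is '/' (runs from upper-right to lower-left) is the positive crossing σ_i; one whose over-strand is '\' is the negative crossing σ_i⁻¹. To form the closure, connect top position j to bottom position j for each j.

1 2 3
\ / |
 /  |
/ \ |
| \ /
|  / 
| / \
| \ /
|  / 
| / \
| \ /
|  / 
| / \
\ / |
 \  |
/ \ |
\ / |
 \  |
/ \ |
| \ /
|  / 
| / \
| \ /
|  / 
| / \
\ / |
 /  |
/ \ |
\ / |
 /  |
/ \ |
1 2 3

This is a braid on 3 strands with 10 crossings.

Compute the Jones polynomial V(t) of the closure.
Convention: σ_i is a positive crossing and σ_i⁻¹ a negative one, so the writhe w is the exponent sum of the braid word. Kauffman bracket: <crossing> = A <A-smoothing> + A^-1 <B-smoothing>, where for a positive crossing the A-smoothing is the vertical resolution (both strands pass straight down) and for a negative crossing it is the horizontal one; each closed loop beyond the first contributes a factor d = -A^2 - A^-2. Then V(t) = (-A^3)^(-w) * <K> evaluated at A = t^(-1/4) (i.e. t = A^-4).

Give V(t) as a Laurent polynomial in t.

Reading the diagram top to bottom ('/'-over between positions i,i+1 = s_i, '\'-over = s_i^-1): braid word = s1 s2 s2 s2 s1^-1 s1^-1 s2 s2 s1 s1.
Braid: s1 s2 s2 s2 s1^-1 s1^-1 s2 s2 s1 s1 on 3 strands, 10 crossings.
Writhe w = (#positive) - (#negative) = 8 - 2 = 6.
State-sum expansion of <K>. There are 2^10 = 1024 states.
Each crossing splits two ways (0=vertical, 1=horizontal). The state's weight is A^(#A-smoothings - #B-smoothings) * d^(loops - 1).
Tabulate the states by total A-exponent and number of loops L (A-exp: L × count):
  A^10: L=3 ×1
  A^8: L=2 ×7, L=4 ×3
  A^6: L=1 ×10, L=3 ×32, L=5 ×3
  A^4: L=2 ×76, L=4 ×43, L=6 ×1
  A^2: L=1 ×51, L=3 ×132, L=5 ×27
  A^0: L=2 ×135, L=4 ×109, L=6 ×8
  A^-2: L=3 ×161, L=5 ×48, L=7 ×1
  A^-4: L=4 ×109, L=6 ×11
  A^-6: L=5 ×44, L=7 ×1
  A^-8: L=6 ×10
  A^-10: L=7 ×1
Each group contributes A^e * Σ count * d^(L-1):
Powers of d = -A^2 - A^-2: d^2 = A^4 + 2 + A^-4; d^3 = -A^6 - 3*A^2 - 3*A^-2 - A^-6; d^4 = A^8 + 4*A^4 + 6 + 4*A^-4 + A^-8; d^5 = -A^10 - 5*A^6 - 10*A^2 - 10*A^-2 - 5*A^-6 - A^-10; d^6 = A^12 + 6*A^8 + 15*A^4 + 20 + 15*A^-4 + 6*A^-8 + A^-12.
  A^10 * (d^2) = A^14 + 2*A^10 + A^6
  A^8 * (7*d + 3*d^3) = -3*A^14 - 16*A^10 - 16*A^6 - 3*A^2
  A^6 * (10 + 32*d^2 + 3*d^4) = 3*A^14 + 44*A^10 + 92*A^6 + 44*A^2 + 3*A^-2
  A^4 * (76*d + 43*d^3 + d^5) = -A^14 - 48*A^10 - 215*A^6 - 215*A^2 - 48*A^-2 - A^-6
  A^2 * (51 + 132*d^2 + 27*d^4) = 27*A^10 + 240*A^6 + 477*A^2 + 240*A^-2 + 27*A^-6
  A^0 * (135*d + 109*d^3 + 8*d^5) = -8*A^10 - 149*A^6 - 542*A^2 - 542*A^-2 - 149*A^-6 - 8*A^-10
  A^-2 * (161*d^2 + 48*d^4 + d^6) = A^10 + 54*A^6 + 368*A^2 + 630*A^-2 + 368*A^-6 + 54*A^-10 + A^-14
  A^-4 * (109*d^3 + 11*d^5) = -11*A^6 - 164*A^2 - 437*A^-2 - 437*A^-6 - 164*A^-10 - 11*A^-14
  A^-6 * (44*d^4 + d^6) = A^6 + 50*A^2 + 191*A^-2 + 284*A^-6 + 191*A^-10 + 50*A^-14 + A^-18
  A^-8 * (10*d^5) = -10*A^2 - 50*A^-2 - 100*A^-6 - 100*A^-10 - 50*A^-14 - 10*A^-18
  A^-10 * (d^6) = A^2 + 6*A^-2 + 15*A^-6 + 20*A^-10 + 15*A^-14 + 6*A^-18 + A^-22
Summing the groups: <K> = 2*A^10 - 3*A^6 + 6*A^2 - 7*A^-2 + 7*A^-6 - 7*A^-10 + 5*A^-14 - 3*A^-18 + A^-22
Normalise by the writhe: (-A^3)^(-w) = (-A^3)^(-6) = A^-18, so f(A) = A^-18 * <K> = 2*A^-8 - 3*A^-12 + 6*A^-16 - 7*A^-20 + 7*A^-24 - 7*A^-28 + 5*A^-32 - 3*A^-36 + A^-40.
Substitute A = t^(-1/4), i.e. A^e → t^(-e/4): V(t) = t^10 - 3*t^9 + 5*t^8 - 7*t^7 + 7*t^6 - 7*t^5 + 6*t^4 - 3*t^3 + 2*t^2

Answer: t^10 - 3*t^9 + 5*t^8 - 7*t^7 + 7*t^6 - 7*t^5 + 6*t^4 - 3*t^3 + 2*t^2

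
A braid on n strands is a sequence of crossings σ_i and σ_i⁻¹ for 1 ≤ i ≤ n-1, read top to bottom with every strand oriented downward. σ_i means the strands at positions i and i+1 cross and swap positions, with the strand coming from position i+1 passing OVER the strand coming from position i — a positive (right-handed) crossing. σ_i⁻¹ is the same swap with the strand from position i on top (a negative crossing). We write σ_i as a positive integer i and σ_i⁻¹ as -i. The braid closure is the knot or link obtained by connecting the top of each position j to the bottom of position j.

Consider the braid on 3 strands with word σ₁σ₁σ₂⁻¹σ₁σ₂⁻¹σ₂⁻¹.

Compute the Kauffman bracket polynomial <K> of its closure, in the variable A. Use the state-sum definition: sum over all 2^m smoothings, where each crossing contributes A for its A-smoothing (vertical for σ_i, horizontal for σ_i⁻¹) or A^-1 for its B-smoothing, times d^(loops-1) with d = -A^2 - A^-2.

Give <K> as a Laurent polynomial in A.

Braid: s1 s1 s2^-1 s1 s2^-1 s2^-1 on 3 strands, 6 crossings.
Writhe w = (#positive) - (#negative) = 3 - 3 = 0.
Computing the Kauffman bracket via state sum. There are 2^6 = 64 states.
For each crossing: s=0 is the vertical smoothing, s=1 horizontal. Crossing k contributes A^(sign_k * (1 - 2*s_k)); loop factor d = -A^2 - A^-2.
Tabulate the states by total A-exponent and number of loops L (A-exp: L × count):
  A^6: L=4 ×1
  A^4: L=3 ×6
  A^2: L=2 ×14, L=4 ×1
  A^0: L=1 ×13, L=3 ×7
  A^-2: L=2 ×14, L=4 ×1
  A^-4: L=3 ×6
  A^-6: L=4 ×1
Each group contributes A^e * Σ count * d^(L-1):
Powers of d = -A^2 - A^-2: d^2 = A^4 + 2 + A^-4; d^3 = -A^6 - 3*A^2 - 3*A^-2 - A^-6.
  A^6 * (d^3) = -A^12 - 3*A^8 - 3*A^4 - 1
  A^4 * (6*d^2) = 6*A^8 + 12*A^4 + 6
  A^2 * (14*d + d^3) = -A^8 - 17*A^4 - 17 - A^-4
  A^0 * (13 + 7*d^2) = 7*A^4 + 27 + 7*A^-4
  A^-2 * (14*d + d^3) = -A^4 - 17 - 17*A^-4 - A^-8
  A^-4 * (6*d^2) = 6 + 12*A^-4 + 6*A^-8
  A^-6 * (d^3) = -1 - 3*A^-4 - 3*A^-8 - A^-12
Summing the groups: <K> = -A^12 + 2*A^8 - 2*A^4 + 3 - 2*A^-4 + 2*A^-8 - A^-12

Answer: -A^12 + 2*A^8 - 2*A^4 + 3 - 2*A^-4 + 2*A^-8 - A^-12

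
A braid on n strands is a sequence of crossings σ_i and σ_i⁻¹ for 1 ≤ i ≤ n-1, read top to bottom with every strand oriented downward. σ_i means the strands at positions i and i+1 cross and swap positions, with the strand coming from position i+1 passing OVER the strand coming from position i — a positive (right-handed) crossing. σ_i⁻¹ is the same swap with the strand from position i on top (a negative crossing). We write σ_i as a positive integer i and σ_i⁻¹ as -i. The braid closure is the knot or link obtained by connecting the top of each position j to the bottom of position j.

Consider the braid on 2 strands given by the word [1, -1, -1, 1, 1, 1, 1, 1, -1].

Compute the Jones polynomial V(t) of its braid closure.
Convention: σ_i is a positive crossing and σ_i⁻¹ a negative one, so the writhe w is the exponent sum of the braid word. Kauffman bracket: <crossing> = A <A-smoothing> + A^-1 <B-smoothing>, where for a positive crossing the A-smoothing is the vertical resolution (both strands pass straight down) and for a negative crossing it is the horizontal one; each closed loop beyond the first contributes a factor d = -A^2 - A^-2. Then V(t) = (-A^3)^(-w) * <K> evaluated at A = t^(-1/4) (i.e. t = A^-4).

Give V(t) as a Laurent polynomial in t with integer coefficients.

The presented braid s1 s1^-1 s1^-1 s1 s1 s1 s1 s1 s1^-1 on 2 strands reduces by inverse Markov moves (closure unchanged at each step):
  Deconjugate: the word is γ·β·γ⁻¹ with γ = s1 (prefix) and γ⁻¹ = s1^-1 (suffix); strip both.
  Deconjugate: the word is γ·β·γ⁻¹ with γ = s1^-1 (prefix) and γ⁻¹ = s1 (suffix); strip both.
  Deconjugate: the word is γ·β·γ⁻¹ with γ = s1^-1 (prefix) and γ⁻¹ = s1 (suffix); strip both.
Reduced to β = s1 s1 s1 on 2 strands, 3 crossings.
Compute on β:
Braid: s1 s1 s1 on 2 strands, 3 crossings.
Writhe w = (#positive) - (#negative) = 3 - 0 = 3.
Computing the Kauffman bracket via state sum. There are 2^3 = 8 states.
For each crossing: s=0 is the vertical smoothing, s=1 horizontal. Crossing k contributes A^(sign_k * (1 - 2*s_k)); loop factor d = -A^2 - A^-2.
  state 000: A-exp=+3, loops=2, term = A^3 * d^1
  state 001: A-exp=+1, loops=1, term = A^1 * d^0
  state 010: A-exp=+1, loops=1, term = A^1 * d^0
  state 011: A-exp=-1, loops=2, term = A^-1 * d^1
  state 100: A-exp=+1, loops=1, term = A^1 * d^0
  state 101: A-exp=-1, loops=2, term = A^-1 * d^1
  state 110: A-exp=-1, loops=2, term = A^-1 * d^1
  state 111: A-exp=-3, loops=3, term = A^-3 * d^2
Collect the terms by A-exponent (count of states per loop number):
Powers of d = -A^2 - A^-2: d^2 = A^4 + 2 + A^-4.
  A^3 * (d) = -A^5 - A
  A^1 * (3) = 3*A
  A^-1 * (3*d) = -3*A - 3*A^-3
  A^-3 * (d^2) = A + 2*A^-3 + A^-7
Summing the groups: <K> = -A^5 - A^-3 + A^-7
Normalise by the writhe: (-A^3)^(-w) = (-A^3)^(-3) = -A^-9, so f(A) = -A^-9 * <K> = A^-4 + A^-12 - A^-16.
Substitute A = t^(-1/4), i.e. A^e → t^(-e/4): V(t) = -t^4 + t^3 + t

Answer: -t^4 + t^3 + t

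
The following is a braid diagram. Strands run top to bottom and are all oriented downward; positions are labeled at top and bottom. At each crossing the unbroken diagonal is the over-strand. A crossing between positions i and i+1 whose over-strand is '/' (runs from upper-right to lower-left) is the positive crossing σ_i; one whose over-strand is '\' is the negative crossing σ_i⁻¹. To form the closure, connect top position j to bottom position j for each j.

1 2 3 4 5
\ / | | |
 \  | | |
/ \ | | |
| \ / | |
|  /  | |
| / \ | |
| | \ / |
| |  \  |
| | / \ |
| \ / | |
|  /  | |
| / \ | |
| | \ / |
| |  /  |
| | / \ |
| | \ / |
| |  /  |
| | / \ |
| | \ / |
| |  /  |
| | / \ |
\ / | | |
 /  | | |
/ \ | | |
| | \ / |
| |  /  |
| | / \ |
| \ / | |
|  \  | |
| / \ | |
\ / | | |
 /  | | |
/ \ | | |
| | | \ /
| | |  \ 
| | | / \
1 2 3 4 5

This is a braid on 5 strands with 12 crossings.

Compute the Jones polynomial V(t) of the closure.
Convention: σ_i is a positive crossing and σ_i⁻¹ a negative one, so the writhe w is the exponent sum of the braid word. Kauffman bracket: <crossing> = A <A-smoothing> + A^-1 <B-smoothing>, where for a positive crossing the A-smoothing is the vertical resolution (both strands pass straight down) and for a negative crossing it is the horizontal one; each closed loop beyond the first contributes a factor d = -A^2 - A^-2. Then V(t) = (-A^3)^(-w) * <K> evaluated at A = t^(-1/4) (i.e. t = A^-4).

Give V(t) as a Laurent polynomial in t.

-t^4 + t^3 + t

Derivation:
Reading the diagram top to bottom ('/'-over between positions i,i+1 = s_i, '\'-over = s_i^-1): braid word = s1^-1 s2 s3^-1 s2 s3 s3 s3 s1 s3 s2^-1 s1 s4^-1.
The presented braid s1^-1 s2 s3^-1 s2 s3 s3 s3 s1 s3 s2^-1 s1 s4^-1 on 5 strands reduces by inverse Markov moves (closure unchanged at each step):
  Destabilize: the word has the form β·s4^-1 where s4^-1 occurs only as the final letter (β ∈ B_4); drop it and the last strand → 4 strands.
  Deconjugate: the word is γ·β·γ⁻¹ with γ = s1^-1 (prefix) and γ⁻¹ = s1 (suffix); strip both.
  Deconjugate: the word is γ·β·γ⁻¹ with γ = s2 s3^-1 (prefix) and γ⁻¹ = s3 s2^-1 (suffix); strip both.
Reduced to β = s2 s3 s3 s3 s1 on 4 strands, 5 crossings.
Compute on β:
Braid: s2 s3 s3 s3 s1 on 4 strands, 5 crossings.
Writhe w = (#positive) - (#negative) = 5 - 0 = 5.
Computing the Kauffman bracket via state sum. There are 2^5 = 32 states.
For each crossing: s=0 is the vertical smoothing, s=1 horizontal. Crossing k contributes A^(sign_k * (1 - 2*s_k)); loop factor d = -A^2 - A^-2.
  state 00000: A-exp=+5, loops=4, term = A^5 * d^3
  state 00001: A-exp=+3, loops=3, term = A^3 * d^2
  state 00010: A-exp=+3, loops=3, term = A^3 * d^2
  state 00011: A-exp=+1, loops=2, term = A^1 * d^1
  state 00100: A-exp=+3, loops=3, term = A^3 * d^2
  state 00101: A-exp=+1, loops=2, term = A^1 * d^1
  state 00110: A-exp=+1, loops=4, term = A^1 * d^3
  state 00111: A-exp=-1, loops=3, term = A^-1 * d^2
  state 01000: A-exp=+3, loops=3, term = A^3 * d^2
  state 01001: A-exp=+1, loops=2, term = A^1 * d^1
  state 01010: A-exp=+1, loops=4, term = A^1 * d^3
  state 01011: A-exp=-1, loops=3, term = A^-1 * d^2
  state 01100: A-exp=+1, loops=4, term = A^1 * d^3
  state 01101: A-exp=-1, loops=3, term = A^-1 * d^2
  state 01110: A-exp=-1, loops=5, term = A^-1 * d^4
  state 01111: A-exp=-3, loops=4, term = A^-3 * d^3
  state 10000: A-exp=+3, loops=3, term = A^3 * d^2
  state 10001: A-exp=+1, loops=2, term = A^1 * d^1
  state 10010: A-exp=+1, loops=2, term = A^1 * d^1
  state 10011: A-exp=-1, loops=1, term = A^-1 * d^0
  state 10100: A-exp=+1, loops=2, term = A^1 * d^1
  state 10101: A-exp=-1, loops=1, term = A^-1 * d^0
  state 10110: A-exp=-1, loops=3, term = A^-1 * d^2
  state 10111: A-exp=-3, loops=2, term = A^-3 * d^1
  state 11000: A-exp=+1, loops=2, term = A^1 * d^1
  state 11001: A-exp=-1, loops=1, term = A^-1 * d^0
  state 11010: A-exp=-1, loops=3, term = A^-1 * d^2
  state 11011: A-exp=-3, loops=2, term = A^-3 * d^1
  state 11100: A-exp=-1, loops=3, term = A^-1 * d^2
  state 11101: A-exp=-3, loops=2, term = A^-3 * d^1
  state 11110: A-exp=-3, loops=4, term = A^-3 * d^3
  state 11111: A-exp=-5, loops=3, term = A^-5 * d^2
Collect the terms by A-exponent (count of states per loop number):
Powers of d = -A^2 - A^-2: d^2 = A^4 + 2 + A^-4; d^3 = -A^6 - 3*A^2 - 3*A^-2 - A^-6; d^4 = A^8 + 4*A^4 + 6 + 4*A^-4 + A^-8.
  A^5 * (d^3) = -A^11 - 3*A^7 - 3*A^3 - A^-1
  A^3 * (5*d^2) = 5*A^7 + 10*A^3 + 5*A^-1
  A^1 * (7*d + 3*d^3) = -3*A^7 - 16*A^3 - 16*A^-1 - 3*A^-5
  A^-1 * (3 + 6*d^2 + d^4) = A^7 + 10*A^3 + 21*A^-1 + 10*A^-5 + A^-9
  A^-3 * (3*d + 2*d^3) = -2*A^3 - 9*A^-1 - 9*A^-5 - 2*A^-9
  A^-5 * (d^2) = A^-1 + 2*A^-5 + A^-9
Summing the groups: <K> = -A^11 - A^3 + A^-1
Normalise by the writhe: (-A^3)^(-w) = (-A^3)^(-5) = -A^-15, so f(A) = -A^-15 * <K> = A^-4 + A^-12 - A^-16.
Substitute A = t^(-1/4), i.e. A^e → t^(-e/4): V(t) = -t^4 + t^3 + t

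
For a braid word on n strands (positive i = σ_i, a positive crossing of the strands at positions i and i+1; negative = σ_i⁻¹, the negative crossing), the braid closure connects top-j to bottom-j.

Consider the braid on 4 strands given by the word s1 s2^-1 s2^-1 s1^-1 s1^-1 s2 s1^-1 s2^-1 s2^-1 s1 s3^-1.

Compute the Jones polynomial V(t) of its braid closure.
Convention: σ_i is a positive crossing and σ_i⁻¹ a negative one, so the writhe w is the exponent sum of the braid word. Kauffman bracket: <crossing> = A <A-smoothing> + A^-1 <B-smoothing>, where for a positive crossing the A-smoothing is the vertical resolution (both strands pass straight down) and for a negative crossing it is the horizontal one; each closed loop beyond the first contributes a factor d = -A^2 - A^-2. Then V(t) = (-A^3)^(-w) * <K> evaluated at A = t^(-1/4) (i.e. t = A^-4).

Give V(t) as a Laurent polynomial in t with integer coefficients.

-1 + 4*t^-1 - 5*t^-2 + 7*t^-3 - 7*t^-4 + 6*t^-5 - 5*t^-6 + 3*t^-7 - t^-8

Derivation:
The presented braid s1 s2^-1 s2^-1 s1^-1 s1^-1 s2 s1^-1 s2^-1 s2^-1 s1 s3^-1 on 4 strands reduces by inverse Markov moves (closure unchanged at each step):
  Destabilize: the word has the form β·s3^-1 where s3^-1 occurs only as the final letter (β ∈ B_3); drop it and the last strand → 3 strands.
Reduced to β = s1 s2^-1 s2^-1 s1^-1 s1^-1 s2 s1^-1 s2^-1 s2^-1 s1 on 3 strands, 10 crossings.
Compute on β:
Braid: s1 s2^-1 s2^-1 s1^-1 s1^-1 s2 s1^-1 s2^-1 s2^-1 s1 on 3 strands, 10 crossings.
Writhe w = (#positive) - (#negative) = 3 - 7 = -4.
Computing the Kauffman bracket via state sum. There are 2^10 = 1024 states.
Each crossing splits two ways (0=vertical, 1=horizontal). The state's weight is A^(#A-smoothings - #B-smoothings) * d^(loops - 1).
Tabulate the states by total A-exponent and number of loops L (A-exp: L × count):
  A^10: L=6 ×1
  A^8: L=5 ×10
  A^6: L=4 ×43, L=6 ×2
  A^4: L=3 ×98, L=5 ×22
  A^2: L=2 ×118, L=4 ×88, L=6 ×4
  A^0: L=1 ×60, L=3 ×162, L=5 ×30
  A^-2: L=2 ×128, L=4 ×79, L=6 ×3
  A^-4: L=1 ×23, L=3 ×84, L=5 ×13
  A^-6: L=2 ×27, L=4 ×18
  A^-8: L=1 ×2, L=3 ×8
  A^-10: L=2 ×1
Each group contributes A^e * Σ count * d^(L-1):
Powers of d = -A^2 - A^-2: d^2 = A^4 + 2 + A^-4; d^3 = -A^6 - 3*A^2 - 3*A^-2 - A^-6; d^4 = A^8 + 4*A^4 + 6 + 4*A^-4 + A^-8; d^5 = -A^10 - 5*A^6 - 10*A^2 - 10*A^-2 - 5*A^-6 - A^-10.
  A^10 * (d^5) = -A^20 - 5*A^16 - 10*A^12 - 10*A^8 - 5*A^4 - 1
  A^8 * (10*d^4) = 10*A^16 + 40*A^12 + 60*A^8 + 40*A^4 + 10
  A^6 * (43*d^3 + 2*d^5) = -2*A^16 - 53*A^12 - 149*A^8 - 149*A^4 - 53 - 2*A^-4
  A^4 * (98*d^2 + 22*d^4) = 22*A^12 + 186*A^8 + 328*A^4 + 186 + 22*A^-4
  A^2 * (118*d + 88*d^3 + 4*d^5) = -4*A^12 - 108*A^8 - 422*A^4 - 422 - 108*A^-4 - 4*A^-8
  A^0 * (60 + 162*d^2 + 30*d^4) = 30*A^8 + 282*A^4 + 564 + 282*A^-4 + 30*A^-8
  A^-2 * (128*d + 79*d^3 + 3*d^5) = -3*A^8 - 94*A^4 - 395 - 395*A^-4 - 94*A^-8 - 3*A^-12
  A^-4 * (23 + 84*d^2 + 13*d^4) = 13*A^4 + 136 + 269*A^-4 + 136*A^-8 + 13*A^-12
  A^-6 * (27*d + 18*d^3) = -18 - 81*A^-4 - 81*A^-8 - 18*A^-12
  A^-8 * (2 + 8*d^2) = 8*A^-4 + 18*A^-8 + 8*A^-12
  A^-10 * (d) = -A^-8 - A^-12
Summing the groups: <K> = -A^20 + 3*A^16 - 5*A^12 + 6*A^8 - 7*A^4 + 7 - 5*A^-4 + 4*A^-8 - A^-12
Normalise by the writhe: (-A^3)^(-w) = (-A^3)^(4) = A^12, so f(A) = A^12 * <K> = -A^32 + 3*A^28 - 5*A^24 + 6*A^20 - 7*A^16 + 7*A^12 - 5*A^8 + 4*A^4 - 1.
Substitute A = t^(-1/4), i.e. A^e → t^(-e/4): V(t) = -1 + 4*t^-1 - 5*t^-2 + 7*t^-3 - 7*t^-4 + 6*t^-5 - 5*t^-6 + 3*t^-7 - t^-8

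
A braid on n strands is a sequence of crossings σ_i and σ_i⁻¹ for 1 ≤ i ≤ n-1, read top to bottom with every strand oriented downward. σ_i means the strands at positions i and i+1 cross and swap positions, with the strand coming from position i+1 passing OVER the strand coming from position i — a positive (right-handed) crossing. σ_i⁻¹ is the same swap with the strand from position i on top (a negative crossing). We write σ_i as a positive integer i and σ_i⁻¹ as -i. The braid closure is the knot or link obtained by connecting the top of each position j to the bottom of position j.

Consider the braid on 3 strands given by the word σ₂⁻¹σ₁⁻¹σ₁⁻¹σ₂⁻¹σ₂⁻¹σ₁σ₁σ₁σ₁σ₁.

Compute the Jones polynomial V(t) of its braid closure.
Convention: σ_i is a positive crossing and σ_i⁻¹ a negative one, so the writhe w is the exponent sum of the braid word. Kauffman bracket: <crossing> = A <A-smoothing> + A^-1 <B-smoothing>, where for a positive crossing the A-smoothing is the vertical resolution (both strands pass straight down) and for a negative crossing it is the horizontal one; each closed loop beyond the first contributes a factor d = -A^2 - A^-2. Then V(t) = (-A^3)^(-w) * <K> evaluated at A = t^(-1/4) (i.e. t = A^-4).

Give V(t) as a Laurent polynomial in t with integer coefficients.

Braid: s2^-1 s1^-1 s1^-1 s2^-1 s2^-1 s1 s1 s1 s1 s1 on 3 strands, 10 crossings.
Writhe w = (#positive) - (#negative) = 5 - 5 = 0.
Computing the Kauffman bracket via state sum. There are 2^10 = 1024 states.
Smooth each crossing (0=||, 1=⌣⌢); contribution A^(Σ sign_k(1-2s_k)) * d^(L-1).
Tabulate the states by total A-exponent and number of loops L (A-exp: L × count):
  A^10: L=4 ×1
  A^8: L=3 ×10
  A^6: L=2 ×29, L=4 ×16
  A^4: L=1 ×26, L=3 ×74, L=5 ×20
  A^2: L=2 ×90, L=4 ×105, L=6 ×15
  A^0: L=1 ×15, L=3 ×141, L=5 ×90, L=7 ×6
  A^-2: L=2 ×35, L=4 ×130, L=6 ×44, L=8 ×1
  A^-4: L=3 ×40, L=5 ×69, L=7 ×11
  A^-6: L=4 ×25, L=6 ×19, L=8 ×1
  A^-8: L=5 ×8, L=7 ×2
  A^-10: L=6 ×1
Each group contributes A^e * Σ count * d^(L-1):
Powers of d = -A^2 - A^-2: d^2 = A^4 + 2 + A^-4; d^3 = -A^6 - 3*A^2 - 3*A^-2 - A^-6; d^4 = A^8 + 4*A^4 + 6 + 4*A^-4 + A^-8; d^5 = -A^10 - 5*A^6 - 10*A^2 - 10*A^-2 - 5*A^-6 - A^-10; d^6 = A^12 + 6*A^8 + 15*A^4 + 20 + 15*A^-4 + 6*A^-8 + A^-12; d^7 = -A^14 - 7*A^10 - 21*A^6 - 35*A^2 - 35*A^-2 - 21*A^-6 - 7*A^-10 - A^-14.
  A^10 * (d^3) = -A^16 - 3*A^12 - 3*A^8 - A^4
  A^8 * (10*d^2) = 10*A^12 + 20*A^8 + 10*A^4
  A^6 * (29*d + 16*d^3) = -16*A^12 - 77*A^8 - 77*A^4 - 16
  A^4 * (26 + 74*d^2 + 20*d^4) = 20*A^12 + 154*A^8 + 294*A^4 + 154 + 20*A^-4
  A^2 * (90*d + 105*d^3 + 15*d^5) = -15*A^12 - 180*A^8 - 555*A^4 - 555 - 180*A^-4 - 15*A^-8
  A^0 * (15 + 141*d^2 + 90*d^4 + 6*d^6) = 6*A^12 + 126*A^8 + 591*A^4 + 957 + 591*A^-4 + 126*A^-8 + 6*A^-12
  A^-2 * (35*d + 130*d^3 + 44*d^5 + d^7) = -A^12 - 51*A^8 - 371*A^4 - 900 - 900*A^-4 - 371*A^-8 - 51*A^-12 - A^-16
  A^-4 * (40*d^2 + 69*d^4 + 11*d^6) = 11*A^8 + 135*A^4 + 481 + 714*A^-4 + 481*A^-8 + 135*A^-12 + 11*A^-16
  A^-6 * (25*d^3 + 19*d^5 + d^7) = -A^8 - 26*A^4 - 141 - 300*A^-4 - 300*A^-8 - 141*A^-12 - 26*A^-16 - A^-20
  A^-8 * (8*d^4 + 2*d^6) = 2*A^4 + 20 + 62*A^-4 + 88*A^-8 + 62*A^-12 + 20*A^-16 + 2*A^-20
  A^-10 * (d^5) = -1 - 5*A^-4 - 10*A^-8 - 10*A^-12 - 5*A^-16 - A^-20
Summing the groups: <K> = -A^16 + A^12 - A^8 + 2*A^4 - 1 + 2*A^-4 - A^-8 + A^-12 - A^-16
Normalise by the writhe: (-A^3)^(-w) = (-A^3)^(0) = 1, so f(A) = 1 * <K> = -A^16 + A^12 - A^8 + 2*A^4 - 1 + 2*A^-4 - A^-8 + A^-12 - A^-16.
Substitute A = t^(-1/4), i.e. A^e → t^(-e/4): V(t) = -t^4 + t^3 - t^2 + 2*t - 1 + 2*t^-1 - t^-2 + t^-3 - t^-4

Answer: -t^4 + t^3 - t^2 + 2*t - 1 + 2*t^-1 - t^-2 + t^-3 - t^-4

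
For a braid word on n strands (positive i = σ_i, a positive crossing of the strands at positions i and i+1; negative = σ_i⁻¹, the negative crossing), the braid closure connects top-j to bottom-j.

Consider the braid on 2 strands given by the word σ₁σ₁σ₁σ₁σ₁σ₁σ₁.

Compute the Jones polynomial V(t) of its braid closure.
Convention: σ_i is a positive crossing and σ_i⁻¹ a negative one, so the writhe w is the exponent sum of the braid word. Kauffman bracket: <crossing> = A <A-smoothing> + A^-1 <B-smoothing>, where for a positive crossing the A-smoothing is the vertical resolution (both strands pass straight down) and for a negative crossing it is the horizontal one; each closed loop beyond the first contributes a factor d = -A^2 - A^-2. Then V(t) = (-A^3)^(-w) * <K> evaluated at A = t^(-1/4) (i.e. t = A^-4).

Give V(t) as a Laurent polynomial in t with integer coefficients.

-t^10 + t^9 - t^8 + t^7 - t^6 + t^5 + t^3

Derivation:
Braid: s1 s1 s1 s1 s1 s1 s1 on 2 strands, 7 crossings.
Writhe w = (#positive) - (#negative) = 7 - 0 = 7.
State-sum expansion of <K>. There are 2^7 = 128 states.
Each crossing splits two ways (0=vertical, 1=horizontal). The state's weight is A^(#A-smoothings - #B-smoothings) * d^(loops - 1).
Tabulate the states by total A-exponent and number of loops L (A-exp: L × count):
  A^7: L=2 ×1
  A^5: L=1 ×7
  A^3: L=2 ×21
  A^1: L=3 ×35
  A^-1: L=4 ×35
  A^-3: L=5 ×21
  A^-5: L=6 ×7
  A^-7: L=7 ×1
Each group contributes A^e * Σ count * d^(L-1):
Powers of d = -A^2 - A^-2: d^2 = A^4 + 2 + A^-4; d^3 = -A^6 - 3*A^2 - 3*A^-2 - A^-6; d^4 = A^8 + 4*A^4 + 6 + 4*A^-4 + A^-8; d^5 = -A^10 - 5*A^6 - 10*A^2 - 10*A^-2 - 5*A^-6 - A^-10; d^6 = A^12 + 6*A^8 + 15*A^4 + 20 + 15*A^-4 + 6*A^-8 + A^-12.
  A^7 * (d) = -A^9 - A^5
  A^5 * (7) = 7*A^5
  A^3 * (21*d) = -21*A^5 - 21*A
  A^1 * (35*d^2) = 35*A^5 + 70*A + 35*A^-3
  A^-1 * (35*d^3) = -35*A^5 - 105*A - 105*A^-3 - 35*A^-7
  A^-3 * (21*d^4) = 21*A^5 + 84*A + 126*A^-3 + 84*A^-7 + 21*A^-11
  A^-5 * (7*d^5) = -7*A^5 - 35*A - 70*A^-3 - 70*A^-7 - 35*A^-11 - 7*A^-15
  A^-7 * (d^6) = A^5 + 6*A + 15*A^-3 + 20*A^-7 + 15*A^-11 + 6*A^-15 + A^-19
Summing the groups: <K> = -A^9 - A + A^-3 - A^-7 + A^-11 - A^-15 + A^-19
Normalise by the writhe: (-A^3)^(-w) = (-A^3)^(-7) = -A^-21, so f(A) = -A^-21 * <K> = A^-12 + A^-20 - A^-24 + A^-28 - A^-32 + A^-36 - A^-40.
Substitute A = t^(-1/4), i.e. A^e → t^(-e/4): V(t) = -t^10 + t^9 - t^8 + t^7 - t^6 + t^5 + t^3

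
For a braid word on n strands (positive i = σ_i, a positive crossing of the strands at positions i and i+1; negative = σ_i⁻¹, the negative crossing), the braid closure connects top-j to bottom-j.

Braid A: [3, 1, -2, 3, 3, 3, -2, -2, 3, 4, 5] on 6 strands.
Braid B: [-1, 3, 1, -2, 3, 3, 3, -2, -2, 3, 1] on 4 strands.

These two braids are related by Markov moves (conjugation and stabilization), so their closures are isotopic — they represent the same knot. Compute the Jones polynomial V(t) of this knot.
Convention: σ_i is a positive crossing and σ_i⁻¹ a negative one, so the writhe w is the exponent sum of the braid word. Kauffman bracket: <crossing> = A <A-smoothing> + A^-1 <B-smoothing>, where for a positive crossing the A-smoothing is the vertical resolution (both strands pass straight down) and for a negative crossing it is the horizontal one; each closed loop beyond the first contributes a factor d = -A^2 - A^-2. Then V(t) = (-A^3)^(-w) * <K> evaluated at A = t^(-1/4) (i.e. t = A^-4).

Markov-equivalent braids have isotopic closures, hence identical knot invariants. Strip the Markov moves from each word to reach a common short braid β, then compute V(t) once on β.
Braid A: s3 s1 s2^-1 s3 s3 s3 s2^-1 s2^-1 s3 s4 s5 on 6 strands reduces by inverse Markov moves (closure unchanged at each step):
  Destabilize: the word has the form β·s5 where s5 occurs only as the final letter (β ∈ B_5); drop it and the last strand → 5 strands.
  Destabilize: the word has the form β·s4 where s4 occurs only as the final letter (β ∈ B_4); drop it and the last strand → 4 strands.
Reduced to β = s3 s1 s2^-1 s3 s3 s3 s2^-1 s2^-1 s3 on 4 strands, 9 crossings.
Braid B: s1^-1 s3 s1 s2^-1 s3 s3 s3 s2^-1 s2^-1 s3 s1 on 4 strands reduces by inverse Markov moves (closure unchanged at each step):
  Deconjugate: the word is γ·β·γ⁻¹ with γ = s1^-1 (prefix) and γ⁻¹ = s1 (suffix); strip both.
Reduced to β = s3 s1 s2^-1 s3 s3 s3 s2^-1 s2^-1 s3 on 4 strands, 9 crossings.
Both give the same β = s3 s1 s2^-1 s3 s3 s3 s2^-1 s2^-1 s3 on 4 strands, so one state sum suffices:
Braid: s3 s1 s2^-1 s3 s3 s3 s2^-1 s2^-1 s3 on 4 strands, 9 crossings.
Writhe w = (#positive) - (#negative) = 6 - 3 = 3.
State-sum expansion of <K>. There are 2^9 = 512 states.
For each crossing: s=0 is the vertical smoothing, s=1 horizontal. Crossing k contributes A^(sign_k * (1 - 2*s_k)); loop factor d = -A^2 - A^-2.
Tabulate the states by total A-exponent and number of loops L (A-exp: L × count):
  A^9: L=5 ×1
  A^7: L=4 ×9
  A^5: L=3 ×32, L=5 ×4
  A^3: L=2 ×51, L=4 ×32, L=6 ×1
  A^1: L=1 ×27, L=3 ×81, L=5 ×18
  A^-1: L=2 ×53, L=4 ×67, L=6 ×6
  A^-3: L=3 ×50, L=5 ×33, L=7 ×1
  A^-5: L=4 ×27, L=6 ×9
  A^-7: L=5 ×8, L=7 ×1
  A^-9: L=6 ×1
Each group contributes A^e * Σ count * d^(L-1):
Powers of d = -A^2 - A^-2: d^2 = A^4 + 2 + A^-4; d^3 = -A^6 - 3*A^2 - 3*A^-2 - A^-6; d^4 = A^8 + 4*A^4 + 6 + 4*A^-4 + A^-8; d^5 = -A^10 - 5*A^6 - 10*A^2 - 10*A^-2 - 5*A^-6 - A^-10; d^6 = A^12 + 6*A^8 + 15*A^4 + 20 + 15*A^-4 + 6*A^-8 + A^-12.
  A^9 * (d^4) = A^17 + 4*A^13 + 6*A^9 + 4*A^5 + A
  A^7 * (9*d^3) = -9*A^13 - 27*A^9 - 27*A^5 - 9*A
  A^5 * (32*d^2 + 4*d^4) = 4*A^13 + 48*A^9 + 88*A^5 + 48*A + 4*A^-3
  A^3 * (51*d + 32*d^3 + d^5) = -A^13 - 37*A^9 - 157*A^5 - 157*A - 37*A^-3 - A^-7
  A^1 * (27 + 81*d^2 + 18*d^4) = 18*A^9 + 153*A^5 + 297*A + 153*A^-3 + 18*A^-7
  A^-1 * (53*d + 67*d^3 + 6*d^5) = -6*A^9 - 97*A^5 - 314*A - 314*A^-3 - 97*A^-7 - 6*A^-11
  A^-3 * (50*d^2 + 33*d^4 + d^6) = A^9 + 39*A^5 + 197*A + 318*A^-3 + 197*A^-7 + 39*A^-11 + A^-15
  A^-5 * (27*d^3 + 9*d^5) = -9*A^5 - 72*A - 171*A^-3 - 171*A^-7 - 72*A^-11 - 9*A^-15
  A^-7 * (8*d^4 + d^6) = A^5 + 14*A + 47*A^-3 + 68*A^-7 + 47*A^-11 + 14*A^-15 + A^-19
  A^-9 * (d^5) = -A - 5*A^-3 - 10*A^-7 - 10*A^-11 - 5*A^-15 - A^-19
Summing the groups: <K> = A^17 - 2*A^13 + 3*A^9 - 5*A^5 + 4*A - 5*A^-3 + 4*A^-7 - 2*A^-11 + A^-15
Normalise by the writhe: (-A^3)^(-w) = (-A^3)^(-3) = -A^-9, so f(A) = -A^-9 * <K> = -A^8 + 2*A^4 - 3 + 5*A^-4 - 4*A^-8 + 5*A^-12 - 4*A^-16 + 2*A^-20 - A^-24.
Substitute A = t^(-1/4), i.e. A^e → t^(-e/4): V(t) = -t^6 + 2*t^5 - 4*t^4 + 5*t^3 - 4*t^2 + 5*t - 3 + 2*t^-1 - t^-2

Answer: -t^6 + 2*t^5 - 4*t^4 + 5*t^3 - 4*t^2 + 5*t - 3 + 2*t^-1 - t^-2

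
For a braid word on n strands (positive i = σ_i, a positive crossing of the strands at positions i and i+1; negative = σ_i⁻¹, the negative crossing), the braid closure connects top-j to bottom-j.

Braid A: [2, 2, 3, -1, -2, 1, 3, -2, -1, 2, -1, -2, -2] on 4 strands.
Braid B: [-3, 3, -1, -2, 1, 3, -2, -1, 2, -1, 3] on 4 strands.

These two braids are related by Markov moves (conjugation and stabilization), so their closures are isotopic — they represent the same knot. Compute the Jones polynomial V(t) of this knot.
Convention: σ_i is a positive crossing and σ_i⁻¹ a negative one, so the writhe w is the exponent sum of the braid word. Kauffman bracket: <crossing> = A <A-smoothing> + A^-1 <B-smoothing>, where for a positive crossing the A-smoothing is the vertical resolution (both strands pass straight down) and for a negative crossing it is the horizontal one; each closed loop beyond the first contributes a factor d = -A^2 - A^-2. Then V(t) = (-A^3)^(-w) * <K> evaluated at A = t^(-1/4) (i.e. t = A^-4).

t^2 - 2*t + 3 - 3*t^-1 + 3*t^-2 - 2*t^-3 + 2*t^-4 - t^-5

Derivation:
Markov-equivalent braids have isotopic closures, hence identical knot invariants. Strip the Markov moves from each word to reach a common short braid β, then compute V(t) once on β.
Braid A: s2 s2 s3 s1^-1 s2^-1 s1 s3 s2^-1 s1^-1 s2 s1^-1 s2^-1 s2^-1 on 4 strands reduces by inverse Markov moves (closure unchanged at each step):
  Deconjugate: the word is γ·β·γ⁻¹ with γ = s2 s2 (prefix) and γ⁻¹ = s2^-1 s2^-1 (suffix); strip both.
Reduced to β = s3 s1^-1 s2^-1 s1 s3 s2^-1 s1^-1 s2 s1^-1 on 4 strands, 9 crossings.
Braid B: s3^-1 s3 s1^-1 s2^-1 s1 s3 s2^-1 s1^-1 s2 s1^-1 s3 on 4 strands reduces by inverse Markov moves (closure unchanged at each step):
  Deconjugate: the word is γ·β·γ⁻¹ with γ = s3^-1 (prefix) and γ⁻¹ = s3 (suffix); strip both.
Reduced to β = s3 s1^-1 s2^-1 s1 s3 s2^-1 s1^-1 s2 s1^-1 on 4 strands, 9 crossings.
Both give the same β = s3 s1^-1 s2^-1 s1 s3 s2^-1 s1^-1 s2 s1^-1 on 4 strands, so one state sum suffices:
Braid: s3 s1^-1 s2^-1 s1 s3 s2^-1 s1^-1 s2 s1^-1 on 4 strands, 9 crossings.
Writhe w = (#positive) - (#negative) = 4 - 5 = -1.
Enumerate smoothing states for the bracket polynomial. There are 2^9 = 512 states.
Smooth each crossing (0=||, 1=⌣⌢); contribution A^(Σ sign_k(1-2s_k)) * d^(L-1).
Tabulate the states by total A-exponent and number of loops L (A-exp: L × count):
  A^9: L=5 ×1
  A^7: L=4 ×9
  A^5: L=3 ×32, L=5 ×4
  A^3: L=2 ×53, L=4 ×30, L=6 ×1
  A^1: L=1 ×35, L=3 ×80, L=5 ×11
  A^-1: L=2 ×86, L=4 ×39, L=6 ×1
  A^-3: L=1 ×21, L=3 ×58, L=5 ×5
  A^-5: L=2 ×26, L=4 ×10
  A^-7: L=1 ×3, L=3 ×6
  A^-9: L=2 ×1
Each group contributes A^e * Σ count * d^(L-1):
Powers of d = -A^2 - A^-2: d^2 = A^4 + 2 + A^-4; d^3 = -A^6 - 3*A^2 - 3*A^-2 - A^-6; d^4 = A^8 + 4*A^4 + 6 + 4*A^-4 + A^-8; d^5 = -A^10 - 5*A^6 - 10*A^2 - 10*A^-2 - 5*A^-6 - A^-10.
  A^9 * (d^4) = A^17 + 4*A^13 + 6*A^9 + 4*A^5 + A
  A^7 * (9*d^3) = -9*A^13 - 27*A^9 - 27*A^5 - 9*A
  A^5 * (32*d^2 + 4*d^4) = 4*A^13 + 48*A^9 + 88*A^5 + 48*A + 4*A^-3
  A^3 * (53*d + 30*d^3 + d^5) = -A^13 - 35*A^9 - 153*A^5 - 153*A - 35*A^-3 - A^-7
  A^1 * (35 + 80*d^2 + 11*d^4) = 11*A^9 + 124*A^5 + 261*A + 124*A^-3 + 11*A^-7
  A^-1 * (86*d + 39*d^3 + d^5) = -A^9 - 44*A^5 - 213*A - 213*A^-3 - 44*A^-7 - A^-11
  A^-3 * (21 + 58*d^2 + 5*d^4) = 5*A^5 + 78*A + 167*A^-3 + 78*A^-7 + 5*A^-11
  A^-5 * (26*d + 10*d^3) = -10*A - 56*A^-3 - 56*A^-7 - 10*A^-11
  A^-7 * (3 + 6*d^2) = 6*A^-3 + 15*A^-7 + 6*A^-11
  A^-9 * (d) = -A^-7 - A^-11
Summing the groups: <K> = A^17 - 2*A^13 + 2*A^9 - 3*A^5 + 3*A - 3*A^-3 + 2*A^-7 - A^-11
Normalise by the writhe: (-A^3)^(-w) = (-A^3)^(1) = -A^3, so f(A) = -A^3 * <K> = -A^20 + 2*A^16 - 2*A^12 + 3*A^8 - 3*A^4 + 3 - 2*A^-4 + A^-8.
Substitute A = t^(-1/4), i.e. A^e → t^(-e/4): V(t) = t^2 - 2*t + 3 - 3*t^-1 + 3*t^-2 - 2*t^-3 + 2*t^-4 - t^-5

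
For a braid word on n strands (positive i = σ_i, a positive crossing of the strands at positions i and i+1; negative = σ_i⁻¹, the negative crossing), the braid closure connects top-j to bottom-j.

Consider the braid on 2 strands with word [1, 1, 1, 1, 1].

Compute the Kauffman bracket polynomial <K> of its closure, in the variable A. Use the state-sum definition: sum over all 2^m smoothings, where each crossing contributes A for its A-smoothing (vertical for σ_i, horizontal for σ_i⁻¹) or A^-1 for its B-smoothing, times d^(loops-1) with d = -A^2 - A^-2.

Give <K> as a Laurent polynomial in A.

Braid: s1 s1 s1 s1 s1 on 2 strands, 5 crossings.
Writhe w = (#positive) - (#negative) = 5 - 0 = 5.
State-sum expansion of <K>. There are 2^5 = 32 states.
Smooth each crossing (0=||, 1=⌣⌢); contribution A^(Σ sign_k(1-2s_k)) * d^(L-1).
  state 00000: A-exp=+5, loops=2, term = A^5 * d^1
  state 00001: A-exp=+3, loops=1, term = A^3 * d^0
  state 00010: A-exp=+3, loops=1, term = A^3 * d^0
  state 00011: A-exp=+1, loops=2, term = A^1 * d^1
  state 00100: A-exp=+3, loops=1, term = A^3 * d^0
  state 00101: A-exp=+1, loops=2, term = A^1 * d^1
  state 00110: A-exp=+1, loops=2, term = A^1 * d^1
  state 00111: A-exp=-1, loops=3, term = A^-1 * d^2
  state 01000: A-exp=+3, loops=1, term = A^3 * d^0
  state 01001: A-exp=+1, loops=2, term = A^1 * d^1
  state 01010: A-exp=+1, loops=2, term = A^1 * d^1
  state 01011: A-exp=-1, loops=3, term = A^-1 * d^2
  state 01100: A-exp=+1, loops=2, term = A^1 * d^1
  state 01101: A-exp=-1, loops=3, term = A^-1 * d^2
  state 01110: A-exp=-1, loops=3, term = A^-1 * d^2
  state 01111: A-exp=-3, loops=4, term = A^-3 * d^3
  state 10000: A-exp=+3, loops=1, term = A^3 * d^0
  state 10001: A-exp=+1, loops=2, term = A^1 * d^1
  state 10010: A-exp=+1, loops=2, term = A^1 * d^1
  state 10011: A-exp=-1, loops=3, term = A^-1 * d^2
  state 10100: A-exp=+1, loops=2, term = A^1 * d^1
  state 10101: A-exp=-1, loops=3, term = A^-1 * d^2
  state 10110: A-exp=-1, loops=3, term = A^-1 * d^2
  state 10111: A-exp=-3, loops=4, term = A^-3 * d^3
  state 11000: A-exp=+1, loops=2, term = A^1 * d^1
  state 11001: A-exp=-1, loops=3, term = A^-1 * d^2
  state 11010: A-exp=-1, loops=3, term = A^-1 * d^2
  state 11011: A-exp=-3, loops=4, term = A^-3 * d^3
  state 11100: A-exp=-1, loops=3, term = A^-1 * d^2
  state 11101: A-exp=-3, loops=4, term = A^-3 * d^3
  state 11110: A-exp=-3, loops=4, term = A^-3 * d^3
  state 11111: A-exp=-5, loops=5, term = A^-5 * d^4
Collect the terms by A-exponent (count of states per loop number):
Powers of d = -A^2 - A^-2: d^2 = A^4 + 2 + A^-4; d^3 = -A^6 - 3*A^2 - 3*A^-2 - A^-6; d^4 = A^8 + 4*A^4 + 6 + 4*A^-4 + A^-8.
  A^5 * (d) = -A^7 - A^3
  A^3 * (5) = 5*A^3
  A^1 * (10*d) = -10*A^3 - 10*A^-1
  A^-1 * (10*d^2) = 10*A^3 + 20*A^-1 + 10*A^-5
  A^-3 * (5*d^3) = -5*A^3 - 15*A^-1 - 15*A^-5 - 5*A^-9
  A^-5 * (d^4) = A^3 + 4*A^-1 + 6*A^-5 + 4*A^-9 + A^-13
Summing the groups: <K> = -A^7 - A^-1 + A^-5 - A^-9 + A^-13

Answer: -A^7 - A^-1 + A^-5 - A^-9 + A^-13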